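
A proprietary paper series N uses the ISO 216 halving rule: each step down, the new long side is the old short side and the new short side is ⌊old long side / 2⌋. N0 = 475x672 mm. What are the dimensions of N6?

59 × 84 mm

N1 = 336 × 475 mm (from N0 by 1 halving).
N2: ⌊475/2⌋ × 336 = 237 × 336 mm
N3: ⌊336/2⌋ × 237 = 168 × 237 mm
N4: ⌊237/2⌋ × 168 = 118 × 168 mm
N5: ⌊168/2⌋ × 118 = 84 × 118 mm
N6: ⌊118/2⌋ × 84 = 59 × 84 mm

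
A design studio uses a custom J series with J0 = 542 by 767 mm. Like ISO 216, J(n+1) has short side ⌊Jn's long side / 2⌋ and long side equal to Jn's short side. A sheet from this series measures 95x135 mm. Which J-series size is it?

J0: 542 × 767 mm
J1: 383 × 542 mm
J2: 271 × 383 mm
J3: 191 × 271 mm
J4: 135 × 191 mm
J5: 95 × 135 mm
J6: 67 × 95 mm
→ matches J5.

J5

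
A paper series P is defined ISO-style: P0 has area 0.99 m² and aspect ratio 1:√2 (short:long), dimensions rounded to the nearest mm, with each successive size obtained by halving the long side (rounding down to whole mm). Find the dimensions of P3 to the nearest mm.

295 × 418 mm

Let P0's short side be w mm. w · w√2 = 0.99 m² = 990,000 mm², so w ≈ 836.7 mm and w√2 ≈ 1183.2 mm → P0 = 837 × 1183 mm.
P1: ⌊1183/2⌋ × 837 = 591 × 837 mm
P2: ⌊837/2⌋ × 591 = 418 × 591 mm
P3: ⌊591/2⌋ × 418 = 295 × 418 mm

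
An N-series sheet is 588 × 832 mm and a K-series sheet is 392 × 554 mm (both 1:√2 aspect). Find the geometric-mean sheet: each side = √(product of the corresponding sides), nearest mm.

480 × 679 mm

Short side: √(588 · 392) = √230496 ≈ 480.1 → 480 mm
Long side: √(832 · 554) = √460928 ≈ 678.9 → 679 mm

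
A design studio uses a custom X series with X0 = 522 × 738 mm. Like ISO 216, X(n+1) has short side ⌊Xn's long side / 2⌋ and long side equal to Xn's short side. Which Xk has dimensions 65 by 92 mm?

X0: 522 × 738 mm
X1: 369 × 522 mm
X2: 261 × 369 mm
X3: 184 × 261 mm
X4: 130 × 184 mm
X5: 92 × 130 mm
X6: 65 × 92 mm
X7: 46 × 65 mm
→ matches X6.

X6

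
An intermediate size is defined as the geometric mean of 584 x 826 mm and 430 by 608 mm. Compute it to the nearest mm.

501 × 709 mm

Short side: √(584 · 430) = √251120 ≈ 501.1 → 501 mm
Long side: √(826 · 608) = √502208 ≈ 708.7 → 709 mm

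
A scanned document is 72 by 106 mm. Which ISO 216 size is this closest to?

Aspect ratio 106/72 ≈ 1.472 (ISO target is √2 ≈ 1.414).
In the A-series (A0 area = 1 m²): A7 = 74 × 105 mm.
Off by 3 mm total — nearest standard size.

A7 (74 × 105 mm)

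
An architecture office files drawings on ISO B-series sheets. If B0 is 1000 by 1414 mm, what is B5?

B1: ⌊1414/2⌋ × 1000 = 707 × 1000 mm
B2: ⌊1000/2⌋ × 707 = 500 × 707 mm
B3: ⌊707/2⌋ × 500 = 353 × 500 mm
B4: ⌊500/2⌋ × 353 = 250 × 353 mm
B5: ⌊353/2⌋ × 250 = 176 × 250 mm

176 × 250 mm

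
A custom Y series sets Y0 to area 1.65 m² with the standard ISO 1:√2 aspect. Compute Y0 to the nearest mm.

1080 × 1528 mm

Let the short side be w mm. Then w · w√2 = 1.65 m² = 1,650,000 mm².
w² = 1,650,000/√2, so w ≈ 1080.2 mm; long side = w√2 ≈ 1527.6 mm.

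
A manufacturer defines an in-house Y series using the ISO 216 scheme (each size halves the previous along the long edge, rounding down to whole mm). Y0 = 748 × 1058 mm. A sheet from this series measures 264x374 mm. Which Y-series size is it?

Y0: 748 × 1058 mm
Y1: 529 × 748 mm
Y2: 374 × 529 mm
Y3: 264 × 374 mm
Y4: 187 × 264 mm
→ matches Y3.

Y3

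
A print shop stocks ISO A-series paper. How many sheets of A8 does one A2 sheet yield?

Each ISO step halves the sheet: 1 × A2 → 2 × A3 → 4 × A4 → 8 × A5 → …
From A2 to A8 is 6 halving steps: 2^6 = 64.

64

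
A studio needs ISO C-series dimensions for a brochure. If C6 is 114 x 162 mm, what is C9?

C7: ⌊162/2⌋ × 114 = 81 × 114 mm
C8: ⌊114/2⌋ × 81 = 57 × 81 mm
C9: ⌊81/2⌋ × 57 = 40 × 57 mm

40 × 57 mm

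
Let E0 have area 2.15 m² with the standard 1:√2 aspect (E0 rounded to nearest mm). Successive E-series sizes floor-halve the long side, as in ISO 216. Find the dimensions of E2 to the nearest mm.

616 × 872 mm

Let E0's short side be w mm. w · w√2 = 2.15 m² = 2,150,000 mm², so w ≈ 1233.0 mm and w√2 ≈ 1743.7 mm → E0 = 1233 × 1744 mm.
E1: ⌊1744/2⌋ × 1233 = 872 × 1233 mm
E2: ⌊1233/2⌋ × 872 = 616 × 872 mm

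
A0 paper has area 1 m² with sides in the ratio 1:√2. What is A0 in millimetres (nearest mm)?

841 × 1189 mm

Let the short side be w mm. Then the long side is w√2 and w · w√2 = 10⁶ mm².
w² = 10⁶/√2, so w = 1000 / 2^(1/4) ≈ 840.9 mm; long side = 1000 · 2^(1/4) ≈ 1189.2 mm.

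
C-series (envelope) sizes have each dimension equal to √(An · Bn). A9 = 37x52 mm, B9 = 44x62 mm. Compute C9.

40 × 57 mm

Short side: √(37 · 44) = √1628 ≈ 40.3 → 40 mm
Long side: √(52 · 62) = √3224 ≈ 56.8 → 57 mm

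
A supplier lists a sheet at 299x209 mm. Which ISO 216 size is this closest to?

Aspect ratio 299/209 ≈ 1.431 (ISO target is √2 ≈ 1.414).
In the A-series (A0 area = 1 m²): A4 = 210 × 297 mm.
Off by 3 mm total — nearest standard size.

A4 (210 × 297 mm)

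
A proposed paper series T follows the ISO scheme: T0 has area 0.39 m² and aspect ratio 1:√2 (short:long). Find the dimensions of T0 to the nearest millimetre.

525 × 743 mm

Let the short side be w mm. Then w · w√2 = 0.39 m² = 390,000 mm².
w² = 390,000/√2, so w ≈ 525.1 mm; long side = w√2 ≈ 742.7 mm.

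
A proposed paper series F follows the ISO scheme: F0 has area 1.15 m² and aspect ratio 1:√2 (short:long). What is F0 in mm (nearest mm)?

Let the short side be w mm. Then w · w√2 = 1.15 m² = 1,150,000 mm².
w² = 1,150,000/√2, so w ≈ 901.8 mm; long side = w√2 ≈ 1275.3 mm.

902 × 1275 mm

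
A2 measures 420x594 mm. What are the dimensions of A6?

A3: ⌊594/2⌋ × 420 = 297 × 420 mm
A4: ⌊420/2⌋ × 297 = 210 × 297 mm
A5: ⌊297/2⌋ × 210 = 148 × 210 mm
A6: ⌊210/2⌋ × 148 = 105 × 148 mm

105 × 148 mm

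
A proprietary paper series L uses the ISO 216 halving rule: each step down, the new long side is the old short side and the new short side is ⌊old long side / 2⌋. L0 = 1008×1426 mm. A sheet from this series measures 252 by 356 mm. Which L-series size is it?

L0: 1008 × 1426 mm
L1: 713 × 1008 mm
L2: 504 × 713 mm
L3: 356 × 504 mm
L4: 252 × 356 mm
L5: 178 × 252 mm
→ matches L4.

L4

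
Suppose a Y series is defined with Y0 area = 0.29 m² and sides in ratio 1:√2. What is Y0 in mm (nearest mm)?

Let the short side be w mm. Then w · w√2 = 0.29 m² = 290,000 mm².
w² = 290,000/√2, so w ≈ 452.8 mm; long side = w√2 ≈ 640.4 mm.

453 × 640 mm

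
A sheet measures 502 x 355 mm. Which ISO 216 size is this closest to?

B3 (353 × 500 mm)

Aspect ratio 502/355 ≈ 1.414 — close to the ISO √2 ≈ 1.414.
In the B-series (B0 = 1000 × 1414 mm): B3 = 353 × 500 mm.
Off by 4 mm total — nearest standard size.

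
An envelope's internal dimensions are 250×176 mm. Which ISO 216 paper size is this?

Aspect ratio 250/176 ≈ 1.420 — close to the ISO √2 ≈ 1.414.
In the B-series (B0 = 1000 × 1414 mm): B5 = 176 × 250 mm.

B5 (176 × 250 mm)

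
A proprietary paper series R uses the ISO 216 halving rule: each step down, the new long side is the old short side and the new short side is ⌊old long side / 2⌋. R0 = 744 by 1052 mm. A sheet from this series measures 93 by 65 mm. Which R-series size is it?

R7

R0: 744 × 1052 mm
R1: 526 × 744 mm
R2: 372 × 526 mm
R3: 263 × 372 mm
R4: 186 × 263 mm
R5: 131 × 186 mm
R6: 93 × 131 mm
R7: 65 × 93 mm
R8: 46 × 65 mm
→ matches R7.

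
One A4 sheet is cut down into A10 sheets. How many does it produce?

Each ISO step halves the sheet: 1 × A4 → 2 × A5 → 4 × A6 → 8 × A7 → …
From A4 to A10 is 6 halving steps: 2^6 = 64.

64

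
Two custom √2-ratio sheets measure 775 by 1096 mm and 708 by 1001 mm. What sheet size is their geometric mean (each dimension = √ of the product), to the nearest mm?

741 × 1047 mm

Short side: √(775 · 708) = √548700 ≈ 740.7 → 741 mm
Long side: √(1096 · 1001) = √1097096 ≈ 1047.4 → 1047 mm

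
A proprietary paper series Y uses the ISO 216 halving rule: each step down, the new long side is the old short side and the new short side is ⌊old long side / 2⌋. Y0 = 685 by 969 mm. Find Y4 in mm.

171 × 242 mm

Y1 = 484 × 685 mm (from Y0 by 1 halving).
Y2: ⌊685/2⌋ × 484 = 342 × 484 mm
Y3: ⌊484/2⌋ × 342 = 242 × 342 mm
Y4: ⌊342/2⌋ × 242 = 171 × 242 mm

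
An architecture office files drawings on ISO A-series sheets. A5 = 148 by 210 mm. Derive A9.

A6: ⌊210/2⌋ × 148 = 105 × 148 mm
A7: ⌊148/2⌋ × 105 = 74 × 105 mm
A8: ⌊105/2⌋ × 74 = 52 × 74 mm
A9: ⌊74/2⌋ × 52 = 37 × 52 mm

37 × 52 mm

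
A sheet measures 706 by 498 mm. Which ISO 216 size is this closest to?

B2 (500 × 707 mm)

Aspect ratio 706/498 ≈ 1.418 — close to the ISO √2 ≈ 1.414.
In the B-series (B0 = 1000 × 1414 mm): B2 = 500 × 707 mm.
Off by 3 mm total — nearest standard size.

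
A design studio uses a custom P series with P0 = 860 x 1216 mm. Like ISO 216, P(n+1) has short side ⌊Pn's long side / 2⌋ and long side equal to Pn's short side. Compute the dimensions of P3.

304 × 430 mm

P1: ⌊1216/2⌋ × 860 = 608 × 860 mm
P2: ⌊860/2⌋ × 608 = 430 × 608 mm
P3: ⌊608/2⌋ × 430 = 304 × 430 mm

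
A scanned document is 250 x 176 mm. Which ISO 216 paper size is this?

Aspect ratio 250/176 ≈ 1.420 — close to the ISO √2 ≈ 1.414.
In the B-series (B0 = 1000 × 1414 mm): B5 = 176 × 250 mm.

B5 (176 × 250 mm)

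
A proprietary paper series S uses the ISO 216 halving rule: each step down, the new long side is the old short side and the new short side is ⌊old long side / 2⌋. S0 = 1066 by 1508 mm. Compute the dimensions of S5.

S1 = 754 × 1066 mm (from S0 by 1 halving).
S2: ⌊1066/2⌋ × 754 = 533 × 754 mm
S3: ⌊754/2⌋ × 533 = 377 × 533 mm
S4: ⌊533/2⌋ × 377 = 266 × 377 mm
S5: ⌊377/2⌋ × 266 = 188 × 266 mm

188 × 266 mm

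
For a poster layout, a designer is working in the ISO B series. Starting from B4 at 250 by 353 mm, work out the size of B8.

B5: ⌊353/2⌋ × 250 = 176 × 250 mm
B6: ⌊250/2⌋ × 176 = 125 × 176 mm
B7: ⌊176/2⌋ × 125 = 88 × 125 mm
B8: ⌊125/2⌋ × 88 = 62 × 88 mm

62 × 88 mm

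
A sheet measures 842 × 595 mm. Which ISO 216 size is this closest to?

A1 (594 × 841 mm)

Aspect ratio 842/595 ≈ 1.415 — close to the ISO √2 ≈ 1.414.
In the A-series (A0 area = 1 m²): A1 = 594 × 841 mm.
Off by 2 mm total — nearest standard size.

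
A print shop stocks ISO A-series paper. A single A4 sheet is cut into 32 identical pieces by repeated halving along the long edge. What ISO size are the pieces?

32 = 2^5, so 5 halving steps.
A4 → A5 → … → A9 after 5 steps.

A9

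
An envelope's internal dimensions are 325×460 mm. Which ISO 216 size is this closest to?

C3 (324 × 458 mm)

Aspect ratio 460/325 ≈ 1.415 — close to the ISO √2 ≈ 1.414.
In the C-series (envelope sizes, between A and B): C3 = 324 × 458 mm.
Off by 3 mm total — nearest standard size.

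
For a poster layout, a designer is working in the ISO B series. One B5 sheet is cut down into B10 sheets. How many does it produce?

Each ISO step halves the sheet: 1 × B5 → 2 × B6 → 4 × B7 → 8 × B8 → …
From B5 to B10 is 5 halving steps: 2^5 = 32.

32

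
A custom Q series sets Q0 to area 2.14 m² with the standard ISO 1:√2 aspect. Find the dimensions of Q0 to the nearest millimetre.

1230 × 1740 mm

Let the short side be w mm. Then w · w√2 = 2.14 m² = 2,140,000 mm².
w² = 2,140,000/√2, so w ≈ 1230.1 mm; long side = w√2 ≈ 1739.7 mm.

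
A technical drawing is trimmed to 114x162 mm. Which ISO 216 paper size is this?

C6 (114 × 162 mm)

Aspect ratio 162/114 ≈ 1.421 — close to the ISO √2 ≈ 1.414.
In the C-series (envelope sizes, between A and B): C6 = 114 × 162 mm.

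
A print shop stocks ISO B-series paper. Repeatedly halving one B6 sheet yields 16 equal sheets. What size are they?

16 = 2^4, so 4 halving steps.
B6 → B7 → … → B10 after 4 steps.

B10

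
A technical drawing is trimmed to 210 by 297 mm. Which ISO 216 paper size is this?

Aspect ratio 297/210 ≈ 1.414 — close to the ISO √2 ≈ 1.414.
In the A-series (A0 area = 1 m²): A4 = 210 × 297 mm.

A4 (210 × 297 mm)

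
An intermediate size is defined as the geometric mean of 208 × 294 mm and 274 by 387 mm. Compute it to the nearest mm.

239 × 337 mm

Short side: √(208 · 274) = √56992 ≈ 238.7 → 239 mm
Long side: √(294 · 387) = √113778 ≈ 337.3 → 337 mm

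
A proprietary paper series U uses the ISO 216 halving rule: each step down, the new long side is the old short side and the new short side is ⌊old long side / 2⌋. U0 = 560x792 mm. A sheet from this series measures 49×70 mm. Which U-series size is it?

U0: 560 × 792 mm
U1: 396 × 560 mm
U2: 280 × 396 mm
U3: 198 × 280 mm
U4: 140 × 198 mm
U5: 99 × 140 mm
U6: 70 × 99 mm
U7: 49 × 70 mm
U8: 35 × 49 mm
→ matches U7.

U7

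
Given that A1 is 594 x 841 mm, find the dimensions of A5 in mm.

148 × 210 mm

A2: ⌊841/2⌋ × 594 = 420 × 594 mm
A3: ⌊594/2⌋ × 420 = 297 × 420 mm
A4: ⌊420/2⌋ × 297 = 210 × 297 mm
A5: ⌊297/2⌋ × 210 = 148 × 210 mm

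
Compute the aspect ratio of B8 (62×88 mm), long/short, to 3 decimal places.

1.419

88 / 62 = 1.419
ISO 216 targets √2 ≈ 1.414; the +0.005 deviation is from mm rounding.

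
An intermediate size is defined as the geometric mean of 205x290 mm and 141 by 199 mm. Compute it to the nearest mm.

170 × 240 mm

Short side: √(205 · 141) = √28905 ≈ 170.0 → 170 mm
Long side: √(290 · 199) = √57710 ≈ 240.2 → 240 mm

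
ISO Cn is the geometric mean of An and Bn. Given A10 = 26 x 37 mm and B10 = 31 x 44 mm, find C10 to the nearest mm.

28 × 40 mm

Short side: √(26 · 31) = √806 ≈ 28.4 → 28 mm
Long side: √(37 · 44) = √1628 ≈ 40.3 → 40 mm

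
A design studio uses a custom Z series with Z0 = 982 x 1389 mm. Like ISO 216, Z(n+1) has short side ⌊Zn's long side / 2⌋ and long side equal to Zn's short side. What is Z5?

173 × 245 mm

Z1: ⌊1389/2⌋ × 982 = 694 × 982 mm
Z2: ⌊982/2⌋ × 694 = 491 × 694 mm
Z3: ⌊694/2⌋ × 491 = 347 × 491 mm
Z4: ⌊491/2⌋ × 347 = 245 × 347 mm
Z5: ⌊347/2⌋ × 245 = 173 × 245 mm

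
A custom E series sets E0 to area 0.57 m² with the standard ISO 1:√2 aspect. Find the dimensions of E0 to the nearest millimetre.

Let the short side be w mm. Then w · w√2 = 0.57 m² = 570,000 mm².
w² = 570,000/√2, so w ≈ 634.9 mm; long side = w√2 ≈ 897.8 mm.

635 × 898 mm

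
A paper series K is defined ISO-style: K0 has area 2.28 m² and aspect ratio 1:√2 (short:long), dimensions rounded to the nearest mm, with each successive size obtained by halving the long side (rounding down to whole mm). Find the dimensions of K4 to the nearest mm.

317 × 449 mm

Let K0's short side be w mm. w · w√2 = 2.28 m² = 2,280,000 mm², so w ≈ 1269.7 mm and w√2 ≈ 1795.7 mm → K0 = 1270 × 1796 mm.
K1: ⌊1796/2⌋ × 1270 = 898 × 1270 mm
K2: ⌊1270/2⌋ × 898 = 635 × 898 mm
K3: ⌊898/2⌋ × 635 = 449 × 635 mm
K4: ⌊635/2⌋ × 449 = 317 × 449 mm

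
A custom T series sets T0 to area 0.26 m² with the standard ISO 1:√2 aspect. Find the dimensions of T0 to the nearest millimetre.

Let the short side be w mm. Then w · w√2 = 0.26 m² = 260,000 mm².
w² = 260,000/√2, so w ≈ 428.8 mm; long side = w√2 ≈ 606.4 mm.

429 × 606 mm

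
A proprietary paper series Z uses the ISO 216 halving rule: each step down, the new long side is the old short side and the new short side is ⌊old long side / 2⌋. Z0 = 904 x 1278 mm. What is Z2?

Z1: ⌊1278/2⌋ × 904 = 639 × 904 mm
Z2: ⌊904/2⌋ × 639 = 452 × 639 mm

452 × 639 mm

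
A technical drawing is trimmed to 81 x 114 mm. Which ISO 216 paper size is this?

C7 (81 × 114 mm)

Aspect ratio 114/81 ≈ 1.407 — close to the ISO √2 ≈ 1.414.
In the C-series (envelope sizes, between A and B): C7 = 81 × 114 mm.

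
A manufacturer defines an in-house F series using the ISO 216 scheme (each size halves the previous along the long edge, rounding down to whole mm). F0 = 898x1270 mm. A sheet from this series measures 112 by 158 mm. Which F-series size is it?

F0: 898 × 1270 mm
F1: 635 × 898 mm
F2: 449 × 635 mm
F3: 317 × 449 mm
F4: 224 × 317 mm
F5: 158 × 224 mm
F6: 112 × 158 mm
F7: 79 × 112 mm
→ matches F6.

F6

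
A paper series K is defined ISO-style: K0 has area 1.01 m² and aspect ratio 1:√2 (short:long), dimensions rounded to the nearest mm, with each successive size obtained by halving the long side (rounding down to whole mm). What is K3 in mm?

298 × 422 mm

Let K0's short side be w mm. w · w√2 = 1.01 m² = 1,010,000 mm², so w ≈ 845.1 mm and w√2 ≈ 1195.1 mm → K0 = 845 × 1195 mm.
K1: ⌊1195/2⌋ × 845 = 597 × 845 mm
K2: ⌊845/2⌋ × 597 = 422 × 597 mm
K3: ⌊597/2⌋ × 422 = 298 × 422 mm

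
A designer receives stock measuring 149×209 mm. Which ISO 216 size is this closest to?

Aspect ratio 209/149 ≈ 1.403 — close to the ISO √2 ≈ 1.414.
In the A-series (A0 area = 1 m²): A5 = 148 × 210 mm.
Off by 2 mm total — nearest standard size.

A5 (148 × 210 mm)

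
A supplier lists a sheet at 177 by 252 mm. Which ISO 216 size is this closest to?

B5 (176 × 250 mm)

Aspect ratio 252/177 ≈ 1.424 — close to the ISO √2 ≈ 1.414.
In the B-series (B0 = 1000 × 1414 mm): B5 = 176 × 250 mm.
Off by 3 mm total — nearest standard size.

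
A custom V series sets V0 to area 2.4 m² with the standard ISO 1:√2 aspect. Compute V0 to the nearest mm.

1303 × 1842 mm

Let the short side be w mm. Then w · w√2 = 2.4 m² = 2,400,000 mm².
w² = 2,400,000/√2, so w ≈ 1302.7 mm; long side = w√2 ≈ 1842.3 mm.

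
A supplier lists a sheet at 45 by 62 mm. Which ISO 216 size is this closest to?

Aspect ratio 62/45 ≈ 1.378 (ISO target is √2 ≈ 1.414).
In the B-series (B0 = 1000 × 1414 mm): B9 = 44 × 62 mm.
Off by 1 mm total — nearest standard size.

B9 (44 × 62 mm)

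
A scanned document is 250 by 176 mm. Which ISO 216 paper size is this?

Aspect ratio 250/176 ≈ 1.420 — close to the ISO √2 ≈ 1.414.
In the B-series (B0 = 1000 × 1414 mm): B5 = 176 × 250 mm.

B5 (176 × 250 mm)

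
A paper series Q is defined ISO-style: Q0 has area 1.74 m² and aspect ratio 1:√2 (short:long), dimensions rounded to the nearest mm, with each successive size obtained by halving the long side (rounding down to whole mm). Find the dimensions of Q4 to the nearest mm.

277 × 392 mm

Let Q0's short side be w mm. w · w√2 = 1.74 m² = 1,740,000 mm², so w ≈ 1109.2 mm and w√2 ≈ 1568.7 mm → Q0 = 1109 × 1569 mm.
Q1: ⌊1569/2⌋ × 1109 = 784 × 1109 mm
Q2: ⌊1109/2⌋ × 784 = 554 × 784 mm
Q3: ⌊784/2⌋ × 554 = 392 × 554 mm
Q4: ⌊554/2⌋ × 392 = 277 × 392 mm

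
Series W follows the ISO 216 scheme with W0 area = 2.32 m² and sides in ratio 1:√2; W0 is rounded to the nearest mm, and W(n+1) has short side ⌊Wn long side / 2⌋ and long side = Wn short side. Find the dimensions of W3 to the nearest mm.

Let W0's short side be w mm. w · w√2 = 2.32 m² = 2,320,000 mm², so w ≈ 1280.8 mm and w√2 ≈ 1811.3 mm → W0 = 1281 × 1811 mm.
W1: ⌊1811/2⌋ × 1281 = 905 × 1281 mm
W2: ⌊1281/2⌋ × 905 = 640 × 905 mm
W3: ⌊905/2⌋ × 640 = 452 × 640 mm

452 × 640 mm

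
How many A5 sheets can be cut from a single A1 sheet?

Each ISO step halves the sheet: 1 × A1 → 2 × A2 → 4 × A3 → 8 × A4 → …
From A1 to A5 is 4 halving steps: 2^4 = 16.

16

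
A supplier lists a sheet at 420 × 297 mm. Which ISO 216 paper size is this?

Aspect ratio 420/297 ≈ 1.414 — close to the ISO √2 ≈ 1.414.
In the A-series (A0 area = 1 m²): A3 = 297 × 420 mm.

A3 (297 × 420 mm)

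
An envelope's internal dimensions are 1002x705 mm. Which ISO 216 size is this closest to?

Aspect ratio 1002/705 ≈ 1.421 — close to the ISO √2 ≈ 1.414.
In the B-series (B0 = 1000 × 1414 mm): B1 = 707 × 1000 mm.
Off by 4 mm total — nearest standard size.

B1 (707 × 1000 mm)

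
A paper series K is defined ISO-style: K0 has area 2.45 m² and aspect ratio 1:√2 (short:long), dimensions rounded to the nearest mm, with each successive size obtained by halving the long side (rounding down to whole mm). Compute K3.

Let K0's short side be w mm. w · w√2 = 2.45 m² = 2,450,000 mm², so w ≈ 1316.2 mm and w√2 ≈ 1861.4 mm → K0 = 1316 × 1861 mm.
K1: ⌊1861/2⌋ × 1316 = 930 × 1316 mm
K2: ⌊1316/2⌋ × 930 = 658 × 930 mm
K3: ⌊930/2⌋ × 658 = 465 × 658 mm

465 × 658 mm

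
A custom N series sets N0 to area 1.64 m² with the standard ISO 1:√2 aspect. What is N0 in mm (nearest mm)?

Let the short side be w mm. Then w · w√2 = 1.64 m² = 1,640,000 mm².
w² = 1,640,000/√2, so w ≈ 1076.9 mm; long side = w√2 ≈ 1522.9 mm.

1077 × 1523 mm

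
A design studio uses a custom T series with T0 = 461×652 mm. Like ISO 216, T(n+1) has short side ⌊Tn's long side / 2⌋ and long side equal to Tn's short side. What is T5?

T1: ⌊652/2⌋ × 461 = 326 × 461 mm
T2: ⌊461/2⌋ × 326 = 230 × 326 mm
T3: ⌊326/2⌋ × 230 = 163 × 230 mm
T4: ⌊230/2⌋ × 163 = 115 × 163 mm
T5: ⌊163/2⌋ × 115 = 81 × 115 mm

81 × 115 mm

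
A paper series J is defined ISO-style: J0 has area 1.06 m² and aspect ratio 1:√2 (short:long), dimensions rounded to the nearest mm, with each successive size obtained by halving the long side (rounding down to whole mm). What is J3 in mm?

Let J0's short side be w mm. w · w√2 = 1.06 m² = 1,060,000 mm², so w ≈ 865.8 mm and w√2 ≈ 1224.4 mm → J0 = 866 × 1224 mm.
J1: ⌊1224/2⌋ × 866 = 612 × 866 mm
J2: ⌊866/2⌋ × 612 = 433 × 612 mm
J3: ⌊612/2⌋ × 433 = 306 × 433 mm

306 × 433 mm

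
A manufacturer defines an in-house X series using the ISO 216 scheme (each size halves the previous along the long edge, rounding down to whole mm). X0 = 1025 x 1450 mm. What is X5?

181 × 256 mm

X1: ⌊1450/2⌋ × 1025 = 725 × 1025 mm
X2: ⌊1025/2⌋ × 725 = 512 × 725 mm
X3: ⌊725/2⌋ × 512 = 362 × 512 mm
X4: ⌊512/2⌋ × 362 = 256 × 362 mm
X5: ⌊362/2⌋ × 256 = 181 × 256 mm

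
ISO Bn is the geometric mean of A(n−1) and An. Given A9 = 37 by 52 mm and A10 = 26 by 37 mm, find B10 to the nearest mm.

31 × 44 mm

Short side: √(37 · 26) = √962 ≈ 31.0 → 31 mm
Long side: √(52 · 37) = √1924 ≈ 43.9 → 44 mm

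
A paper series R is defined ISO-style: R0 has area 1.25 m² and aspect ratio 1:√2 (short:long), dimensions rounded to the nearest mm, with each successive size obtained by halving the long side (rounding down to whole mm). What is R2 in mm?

Let R0's short side be w mm. w · w√2 = 1.25 m² = 1,250,000 mm², so w ≈ 940.2 mm and w√2 ≈ 1329.6 mm → R0 = 940 × 1330 mm.
R1: ⌊1330/2⌋ × 940 = 665 × 940 mm
R2: ⌊940/2⌋ × 665 = 470 × 665 mm

470 × 665 mm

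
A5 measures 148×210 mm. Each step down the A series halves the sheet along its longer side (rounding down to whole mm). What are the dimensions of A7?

74 × 105 mm

A6: ⌊210/2⌋ × 148 = 105 × 148 mm
A7: ⌊148/2⌋ × 105 = 74 × 105 mm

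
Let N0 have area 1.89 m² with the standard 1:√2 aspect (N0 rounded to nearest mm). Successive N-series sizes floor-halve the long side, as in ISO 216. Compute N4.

289 × 408 mm

Let N0's short side be w mm. w · w√2 = 1.89 m² = 1,890,000 mm², so w ≈ 1156.0 mm and w√2 ≈ 1634.9 mm → N0 = 1156 × 1635 mm.
N1: ⌊1635/2⌋ × 1156 = 817 × 1156 mm
N2: ⌊1156/2⌋ × 817 = 578 × 817 mm
N3: ⌊817/2⌋ × 578 = 408 × 578 mm
N4: ⌊578/2⌋ × 408 = 289 × 408 mm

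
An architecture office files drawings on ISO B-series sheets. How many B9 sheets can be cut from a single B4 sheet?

B4 = 250 × 353 mm; B9 = 44 × 62 mm.
Each halving step doubles the count; 5 steps from B4 to B9.
2^5 = 32.

32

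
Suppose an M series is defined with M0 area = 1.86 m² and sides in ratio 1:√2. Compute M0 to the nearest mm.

Let the short side be w mm. Then w · w√2 = 1.86 m² = 1,860,000 mm².
w² = 1,860,000/√2, so w ≈ 1146.8 mm; long side = w√2 ≈ 1621.9 mm.

1147 × 1622 mm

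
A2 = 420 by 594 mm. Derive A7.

74 × 105 mm

A3: ⌊594/2⌋ × 420 = 297 × 420 mm
A4: ⌊420/2⌋ × 297 = 210 × 297 mm
A5: ⌊297/2⌋ × 210 = 148 × 210 mm
A6: ⌊210/2⌋ × 148 = 105 × 148 mm
A7: ⌊148/2⌋ × 105 = 74 × 105 mm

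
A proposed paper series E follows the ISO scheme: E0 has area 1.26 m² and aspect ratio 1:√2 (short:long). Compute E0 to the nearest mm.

Let the short side be w mm. Then w · w√2 = 1.26 m² = 1,260,000 mm².
w² = 1,260,000/√2, so w ≈ 943.9 mm; long side = w√2 ≈ 1334.9 mm.

944 × 1335 mm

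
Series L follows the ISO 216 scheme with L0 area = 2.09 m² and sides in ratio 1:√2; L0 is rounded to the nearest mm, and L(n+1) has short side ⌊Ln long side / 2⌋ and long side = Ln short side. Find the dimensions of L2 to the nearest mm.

Let L0's short side be w mm. w · w√2 = 2.09 m² = 2,090,000 mm², so w ≈ 1215.7 mm and w√2 ≈ 1719.2 mm → L0 = 1216 × 1719 mm.
L1: ⌊1719/2⌋ × 1216 = 859 × 1216 mm
L2: ⌊1216/2⌋ × 859 = 608 × 859 mm

608 × 859 mm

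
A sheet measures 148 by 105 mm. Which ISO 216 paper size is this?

A6 (105 × 148 mm)

Aspect ratio 148/105 ≈ 1.410 — close to the ISO √2 ≈ 1.414.
In the A-series (A0 area = 1 m²): A6 = 105 × 148 mm.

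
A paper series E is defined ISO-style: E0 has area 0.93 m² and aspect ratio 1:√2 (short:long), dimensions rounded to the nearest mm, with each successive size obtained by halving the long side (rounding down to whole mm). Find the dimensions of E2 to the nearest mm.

Let E0's short side be w mm. w · w√2 = 0.93 m² = 930,000 mm², so w ≈ 810.9 mm and w√2 ≈ 1146.8 mm → E0 = 811 × 1147 mm.
E1: ⌊1147/2⌋ × 811 = 573 × 811 mm
E2: ⌊811/2⌋ × 573 = 405 × 573 mm

405 × 573 mm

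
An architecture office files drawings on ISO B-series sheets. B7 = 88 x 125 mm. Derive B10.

31 × 44 mm

B8: ⌊125/2⌋ × 88 = 62 × 88 mm
B9: ⌊88/2⌋ × 62 = 44 × 62 mm
B10: ⌊62/2⌋ × 44 = 31 × 44 mm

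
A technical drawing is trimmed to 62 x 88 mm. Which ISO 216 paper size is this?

B8 (62 × 88 mm)

Aspect ratio 88/62 ≈ 1.419 — close to the ISO √2 ≈ 1.414.
In the B-series (B0 = 1000 × 1414 mm): B8 = 62 × 88 mm.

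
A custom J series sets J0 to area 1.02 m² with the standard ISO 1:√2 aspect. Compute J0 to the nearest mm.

849 × 1201 mm

Let the short side be w mm. Then w · w√2 = 1.02 m² = 1,020,000 mm².
w² = 1,020,000/√2, so w ≈ 849.3 mm; long side = w√2 ≈ 1201.0 mm.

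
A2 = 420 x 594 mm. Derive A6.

105 × 148 mm

A3: ⌊594/2⌋ × 420 = 297 × 420 mm
A4: ⌊420/2⌋ × 297 = 210 × 297 mm
A5: ⌊297/2⌋ × 210 = 148 × 210 mm
A6: ⌊210/2⌋ × 148 = 105 × 148 mm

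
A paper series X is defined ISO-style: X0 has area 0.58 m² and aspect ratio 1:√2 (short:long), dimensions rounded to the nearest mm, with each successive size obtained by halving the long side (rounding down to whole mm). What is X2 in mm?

320 × 453 mm

Let X0's short side be w mm. w · w√2 = 0.58 m² = 580,000 mm², so w ≈ 640.4 mm and w√2 ≈ 905.7 mm → X0 = 640 × 906 mm.
X1: ⌊906/2⌋ × 640 = 453 × 640 mm
X2: ⌊640/2⌋ × 453 = 320 × 453 mm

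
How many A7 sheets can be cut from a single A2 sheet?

32

Each ISO step halves the sheet: 1 × A2 → 2 × A3 → 4 × A4 → 8 × A5 → …
From A2 to A7 is 5 halving steps: 2^5 = 32.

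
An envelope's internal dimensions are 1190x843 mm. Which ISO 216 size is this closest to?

A0 (841 × 1189 mm)

Aspect ratio 1190/843 ≈ 1.412 — close to the ISO √2 ≈ 1.414.
In the A-series (A0 area = 1 m²): A0 = 841 × 1189 mm.
Off by 3 mm total — nearest standard size.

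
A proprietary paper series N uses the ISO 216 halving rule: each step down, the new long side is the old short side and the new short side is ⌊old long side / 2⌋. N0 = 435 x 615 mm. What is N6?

N1: ⌊615/2⌋ × 435 = 307 × 435 mm
N2: ⌊435/2⌋ × 307 = 217 × 307 mm
N3: ⌊307/2⌋ × 217 = 153 × 217 mm
N4: ⌊217/2⌋ × 153 = 108 × 153 mm
N5: ⌊153/2⌋ × 108 = 76 × 108 mm
N6: ⌊108/2⌋ × 76 = 54 × 76 mm

54 × 76 mm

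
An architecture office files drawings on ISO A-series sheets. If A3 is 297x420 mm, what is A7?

74 × 105 mm

A4: ⌊420/2⌋ × 297 = 210 × 297 mm
A5: ⌊297/2⌋ × 210 = 148 × 210 mm
A6: ⌊210/2⌋ × 148 = 105 × 148 mm
A7: ⌊148/2⌋ × 105 = 74 × 105 mm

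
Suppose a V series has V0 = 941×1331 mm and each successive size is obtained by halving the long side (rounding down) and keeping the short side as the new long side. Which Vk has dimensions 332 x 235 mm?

V4

V0: 941 × 1331 mm
V1: 665 × 941 mm
V2: 470 × 665 mm
V3: 332 × 470 mm
V4: 235 × 332 mm
V5: 166 × 235 mm
→ matches V4.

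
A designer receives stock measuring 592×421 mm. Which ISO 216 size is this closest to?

Aspect ratio 592/421 ≈ 1.406 — close to the ISO √2 ≈ 1.414.
In the A-series (A0 area = 1 m²): A2 = 420 × 594 mm.
Off by 3 mm total — nearest standard size.

A2 (420 × 594 mm)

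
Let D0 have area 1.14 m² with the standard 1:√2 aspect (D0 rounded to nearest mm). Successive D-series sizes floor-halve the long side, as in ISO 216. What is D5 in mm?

Let D0's short side be w mm. w · w√2 = 1.14 m² = 1,140,000 mm², so w ≈ 897.8 mm and w√2 ≈ 1269.7 mm → D0 = 898 × 1270 mm.
D1: ⌊1270/2⌋ × 898 = 635 × 898 mm
D2: ⌊898/2⌋ × 635 = 449 × 635 mm
D3: ⌊635/2⌋ × 449 = 317 × 449 mm
D4: ⌊449/2⌋ × 317 = 224 × 317 mm
D5: ⌊317/2⌋ × 224 = 158 × 224 mm

158 × 224 mm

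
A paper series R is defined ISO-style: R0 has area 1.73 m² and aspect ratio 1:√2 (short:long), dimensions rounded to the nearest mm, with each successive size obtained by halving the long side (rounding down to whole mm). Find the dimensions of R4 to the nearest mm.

276 × 391 mm

Let R0's short side be w mm. w · w√2 = 1.73 m² = 1,730,000 mm², so w ≈ 1106.0 mm and w√2 ≈ 1564.2 mm → R0 = 1106 × 1564 mm.
R1: ⌊1564/2⌋ × 1106 = 782 × 1106 mm
R2: ⌊1106/2⌋ × 782 = 553 × 782 mm
R3: ⌊782/2⌋ × 553 = 391 × 553 mm
R4: ⌊553/2⌋ × 391 = 276 × 391 mm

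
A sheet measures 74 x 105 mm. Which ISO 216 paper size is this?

Aspect ratio 105/74 ≈ 1.419 — close to the ISO √2 ≈ 1.414.
In the A-series (A0 area = 1 m²): A7 = 74 × 105 mm.

A7 (74 × 105 mm)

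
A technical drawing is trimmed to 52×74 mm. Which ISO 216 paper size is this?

Aspect ratio 74/52 ≈ 1.423 — close to the ISO √2 ≈ 1.414.
In the A-series (A0 area = 1 m²): A8 = 52 × 74 mm.

A8 (52 × 74 mm)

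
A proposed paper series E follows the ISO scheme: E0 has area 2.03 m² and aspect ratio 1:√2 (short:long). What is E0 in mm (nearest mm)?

1198 × 1694 mm

Let the short side be w mm. Then w · w√2 = 2.03 m² = 2,030,000 mm².
w² = 2,030,000/√2, so w ≈ 1198.1 mm; long side = w√2 ≈ 1694.4 mm.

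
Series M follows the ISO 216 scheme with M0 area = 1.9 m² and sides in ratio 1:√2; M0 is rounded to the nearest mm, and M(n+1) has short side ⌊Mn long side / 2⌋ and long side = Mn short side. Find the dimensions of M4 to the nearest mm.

Let M0's short side be w mm. w · w√2 = 1.9 m² = 1,900,000 mm², so w ≈ 1159.1 mm and w√2 ≈ 1639.2 mm → M0 = 1159 × 1639 mm.
M1: ⌊1639/2⌋ × 1159 = 819 × 1159 mm
M2: ⌊1159/2⌋ × 819 = 579 × 819 mm
M3: ⌊819/2⌋ × 579 = 409 × 579 mm
M4: ⌊579/2⌋ × 409 = 289 × 409 mm

289 × 409 mm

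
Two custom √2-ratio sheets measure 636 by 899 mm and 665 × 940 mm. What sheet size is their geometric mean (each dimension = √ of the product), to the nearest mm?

Short side: √(636 · 665) = √422940 ≈ 650.3 → 650 mm
Long side: √(899 · 940) = √845060 ≈ 919.3 → 919 mm

650 × 919 mm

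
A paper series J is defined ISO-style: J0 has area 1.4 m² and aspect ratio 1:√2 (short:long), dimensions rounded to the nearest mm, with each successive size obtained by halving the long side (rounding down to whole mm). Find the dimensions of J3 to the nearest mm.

Let J0's short side be w mm. w · w√2 = 1.4 m² = 1,400,000 mm², so w ≈ 995.0 mm and w√2 ≈ 1407.1 mm → J0 = 995 × 1407 mm.
J1: ⌊1407/2⌋ × 995 = 703 × 995 mm
J2: ⌊995/2⌋ × 703 = 497 × 703 mm
J3: ⌊703/2⌋ × 497 = 351 × 497 mm

351 × 497 mm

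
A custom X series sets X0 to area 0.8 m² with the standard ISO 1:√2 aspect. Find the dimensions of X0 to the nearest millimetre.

Let the short side be w mm. Then w · w√2 = 0.8 m² = 800,000 mm².
w² = 800,000/√2, so w ≈ 752.1 mm; long side = w√2 ≈ 1063.7 mm.

752 × 1064 mm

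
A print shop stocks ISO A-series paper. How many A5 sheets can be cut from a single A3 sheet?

4

Each ISO step halves the sheet: 1 × A3 → 2 × A4 → 4 × A5
From A3 to A5 is 2 halving steps: 2^2 = 4.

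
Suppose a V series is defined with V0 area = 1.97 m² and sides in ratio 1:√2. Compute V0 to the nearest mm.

1180 × 1669 mm

Let the short side be w mm. Then w · w√2 = 1.97 m² = 1,970,000 mm².
w² = 1,970,000/√2, so w ≈ 1180.3 mm; long side = w√2 ≈ 1669.1 mm.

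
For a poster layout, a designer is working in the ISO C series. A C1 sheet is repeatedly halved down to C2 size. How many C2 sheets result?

2

C1 = 648 × 917 mm; C2 = 458 × 648 mm.
Each halving step doubles the count; 1 step from C1 to C2.
2^1 = 2.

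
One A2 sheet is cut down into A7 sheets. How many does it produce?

32

Each ISO step halves the sheet: 1 × A2 → 2 × A3 → 4 × A4 → 8 × A5 → …
From A2 to A7 is 5 halving steps: 2^5 = 32.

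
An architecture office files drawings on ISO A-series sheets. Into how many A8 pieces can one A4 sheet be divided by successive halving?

Each ISO step halves the sheet: 1 × A4 → 2 × A5 → 4 × A6 → 8 × A7 → …
From A4 to A8 is 4 halving steps: 2^4 = 16.

16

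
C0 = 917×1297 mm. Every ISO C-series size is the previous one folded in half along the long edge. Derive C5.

162 × 229 mm

C1: ⌊1297/2⌋ × 917 = 648 × 917 mm
C2: ⌊917/2⌋ × 648 = 458 × 648 mm
C3: ⌊648/2⌋ × 458 = 324 × 458 mm
C4: ⌊458/2⌋ × 324 = 229 × 324 mm
C5: ⌊324/2⌋ × 229 = 162 × 229 mm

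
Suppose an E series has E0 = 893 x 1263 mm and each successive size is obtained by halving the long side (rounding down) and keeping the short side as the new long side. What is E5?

157 × 223 mm

E1 = 631 × 893 mm (from E0 by 1 halving).
E2: ⌊893/2⌋ × 631 = 446 × 631 mm
E3: ⌊631/2⌋ × 446 = 315 × 446 mm
E4: ⌊446/2⌋ × 315 = 223 × 315 mm
E5: ⌊315/2⌋ × 223 = 157 × 223 mm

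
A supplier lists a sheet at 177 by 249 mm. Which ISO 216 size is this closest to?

Aspect ratio 249/177 ≈ 1.407 — close to the ISO √2 ≈ 1.414.
In the B-series (B0 = 1000 × 1414 mm): B5 = 176 × 250 mm.
Off by 2 mm total — nearest standard size.

B5 (176 × 250 mm)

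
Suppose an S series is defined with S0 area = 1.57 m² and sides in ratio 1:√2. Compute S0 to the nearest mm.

1054 × 1490 mm

Let the short side be w mm. Then w · w√2 = 1.57 m² = 1,570,000 mm².
w² = 1,570,000/√2, so w ≈ 1053.6 mm; long side = w√2 ≈ 1490.1 mm.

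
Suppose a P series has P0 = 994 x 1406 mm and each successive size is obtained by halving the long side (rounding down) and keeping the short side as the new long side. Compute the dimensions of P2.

497 × 703 mm

P1: ⌊1406/2⌋ × 994 = 703 × 994 mm
P2: ⌊994/2⌋ × 703 = 497 × 703 mm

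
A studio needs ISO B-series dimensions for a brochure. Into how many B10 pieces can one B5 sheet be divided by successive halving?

Each ISO step halves the sheet: 1 × B5 → 2 × B6 → 4 × B7 → 8 × B8 → …
From B5 to B10 is 5 halving steps: 2^5 = 32.

32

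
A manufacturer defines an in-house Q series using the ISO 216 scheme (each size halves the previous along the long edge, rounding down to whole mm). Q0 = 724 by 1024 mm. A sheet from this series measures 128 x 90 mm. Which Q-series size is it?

Q0: 724 × 1024 mm
Q1: 512 × 724 mm
Q2: 362 × 512 mm
Q3: 256 × 362 mm
Q4: 181 × 256 mm
Q5: 128 × 181 mm
Q6: 90 × 128 mm
Q7: 64 × 90 mm
→ matches Q6.

Q6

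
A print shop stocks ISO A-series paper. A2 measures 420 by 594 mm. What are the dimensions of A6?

A3: ⌊594/2⌋ × 420 = 297 × 420 mm
A4: ⌊420/2⌋ × 297 = 210 × 297 mm
A5: ⌊297/2⌋ × 210 = 148 × 210 mm
A6: ⌊210/2⌋ × 148 = 105 × 148 mm

105 × 148 mm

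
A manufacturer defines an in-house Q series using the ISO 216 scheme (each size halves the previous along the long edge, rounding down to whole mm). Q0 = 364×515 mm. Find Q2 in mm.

182 × 257 mm

Q1: ⌊515/2⌋ × 364 = 257 × 364 mm
Q2: ⌊364/2⌋ × 257 = 182 × 257 mm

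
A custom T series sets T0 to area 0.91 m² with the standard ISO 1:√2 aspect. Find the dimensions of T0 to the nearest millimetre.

Let the short side be w mm. Then w · w√2 = 0.91 m² = 910,000 mm².
w² = 910,000/√2, so w ≈ 802.2 mm; long side = w√2 ≈ 1134.4 mm.

802 × 1134 mm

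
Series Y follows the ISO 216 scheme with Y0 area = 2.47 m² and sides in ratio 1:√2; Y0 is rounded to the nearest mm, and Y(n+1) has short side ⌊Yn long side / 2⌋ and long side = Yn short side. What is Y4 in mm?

Let Y0's short side be w mm. w · w√2 = 2.47 m² = 2,470,000 mm², so w ≈ 1321.6 mm and w√2 ≈ 1869.0 mm → Y0 = 1322 × 1869 mm.
Y1: ⌊1869/2⌋ × 1322 = 934 × 1322 mm
Y2: ⌊1322/2⌋ × 934 = 661 × 934 mm
Y3: ⌊934/2⌋ × 661 = 467 × 661 mm
Y4: ⌊661/2⌋ × 467 = 330 × 467 mm

330 × 467 mm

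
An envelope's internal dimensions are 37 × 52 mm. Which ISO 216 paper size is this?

A9 (37 × 52 mm)

Aspect ratio 52/37 ≈ 1.405 — close to the ISO √2 ≈ 1.414.
In the A-series (A0 area = 1 m²): A9 = 37 × 52 mm.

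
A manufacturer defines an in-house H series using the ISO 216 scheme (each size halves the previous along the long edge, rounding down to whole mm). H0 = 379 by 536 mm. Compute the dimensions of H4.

94 × 134 mm

H1: ⌊536/2⌋ × 379 = 268 × 379 mm
H2: ⌊379/2⌋ × 268 = 189 × 268 mm
H3: ⌊268/2⌋ × 189 = 134 × 189 mm
H4: ⌊189/2⌋ × 134 = 94 × 134 mm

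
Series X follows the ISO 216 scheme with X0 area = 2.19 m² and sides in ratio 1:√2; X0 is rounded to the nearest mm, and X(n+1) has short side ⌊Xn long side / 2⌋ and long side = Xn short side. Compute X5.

Let X0's short side be w mm. w · w√2 = 2.19 m² = 2,190,000 mm², so w ≈ 1244.4 mm and w√2 ≈ 1759.9 mm → X0 = 1244 × 1760 mm.
X1: ⌊1760/2⌋ × 1244 = 880 × 1244 mm
X2: ⌊1244/2⌋ × 880 = 622 × 880 mm
X3: ⌊880/2⌋ × 622 = 440 × 622 mm
X4: ⌊622/2⌋ × 440 = 311 × 440 mm
X5: ⌊440/2⌋ × 311 = 220 × 311 mm

220 × 311 mm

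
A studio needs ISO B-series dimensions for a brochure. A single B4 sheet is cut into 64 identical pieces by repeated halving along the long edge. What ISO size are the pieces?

64 = 2^6, so 6 halving steps.
B4 → B5 → … → B10 after 6 steps.

B10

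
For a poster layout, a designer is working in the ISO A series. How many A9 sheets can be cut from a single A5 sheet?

16

Each ISO step halves the sheet: 1 × A5 → 2 × A6 → 4 × A7 → 8 × A8 → …
From A5 to A9 is 4 halving steps: 2^4 = 16.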